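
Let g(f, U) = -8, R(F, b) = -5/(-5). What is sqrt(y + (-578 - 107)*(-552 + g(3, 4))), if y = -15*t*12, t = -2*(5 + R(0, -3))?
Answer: 4*sqrt(24110) ≈ 621.10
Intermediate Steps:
R(F, b) = 1 (R(F, b) = -5*(-1/5) = 1)
t = -12 (t = -2*(5 + 1) = -2*6 = -12)
y = 2160 (y = -15*(-12)*12 = 180*12 = 2160)
sqrt(y + (-578 - 107)*(-552 + g(3, 4))) = sqrt(2160 + (-578 - 107)*(-552 - 8)) = sqrt(2160 - 685*(-560)) = sqrt(2160 + 383600) = sqrt(385760) = 4*sqrt(24110)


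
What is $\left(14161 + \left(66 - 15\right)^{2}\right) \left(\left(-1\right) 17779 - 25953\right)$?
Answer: $-733035784$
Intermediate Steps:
$\left(14161 + \left(66 - 15\right)^{2}\right) \left(\left(-1\right) 17779 - 25953\right) = \left(14161 + 51^{2}\right) \left(-17779 - 25953\right) = \left(14161 + 2601\right) \left(-43732\right) = 16762 \left(-43732\right) = -733035784$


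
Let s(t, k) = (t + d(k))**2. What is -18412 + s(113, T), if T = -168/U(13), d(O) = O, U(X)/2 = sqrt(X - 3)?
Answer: -24687/5 - 9492*sqrt(10)/5 ≈ -10941.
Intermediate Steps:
U(X) = 2*sqrt(-3 + X) (U(X) = 2*sqrt(X - 3) = 2*sqrt(-3 + X))
T = -42*sqrt(10)/5 (T = -168*1/(2*sqrt(-3 + 13)) = -168*sqrt(10)/20 = -42*sqrt(10)/5 ≈ -26.563)
s(t, k) = (k + t)**2 (s(t, k) = (t + k)**2 = (k + t)**2)
-18412 + s(113, T) = -18412 + (-42*sqrt(10)/5 + 113)**2 = -18412 + (113 - 42*sqrt(10)/5)**2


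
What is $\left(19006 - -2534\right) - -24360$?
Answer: $45900$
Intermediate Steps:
$\left(19006 - -2534\right) - -24360 = \left(19006 + 2534\right) + 24360 = 21540 + 24360 = 45900$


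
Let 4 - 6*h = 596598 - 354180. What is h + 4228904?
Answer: 12565505/3 ≈ 4.1885e+6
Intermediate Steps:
h = -121207/3 (h = 2/3 - (596598 - 354180)/6 = 2/3 - 1/6*242418 = 2/3 - 40403 = -121207/3 ≈ -40402.)
h + 4228904 = -121207/3 + 4228904 = 12565505/3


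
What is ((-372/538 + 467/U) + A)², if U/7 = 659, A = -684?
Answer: 721660347192319249/1539825364609 ≈ 4.6866e+5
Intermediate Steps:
U = 4613 (U = 7*659 = 4613)
((-372/538 + 467/U) + A)² = ((-372/538 + 467/4613) - 684)² = ((-372*1/538 + 467*(1/4613)) - 684)² = ((-186/269 + 467/4613) - 684)² = (-732395/1240897 - 684)² = (-849505943/1240897)² = 721660347192319249/1539825364609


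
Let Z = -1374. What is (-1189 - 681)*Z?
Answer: 2569380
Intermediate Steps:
(-1189 - 681)*Z = (-1189 - 681)*(-1374) = -1870*(-1374) = 2569380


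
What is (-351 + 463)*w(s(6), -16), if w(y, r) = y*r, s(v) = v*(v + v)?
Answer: -129024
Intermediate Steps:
s(v) = 2*v**2 (s(v) = v*(2*v) = 2*v**2)
w(y, r) = r*y
(-351 + 463)*w(s(6), -16) = (-351 + 463)*(-32*6**2) = 112*(-32*36) = 112*(-16*72) = 112*(-1152) = -129024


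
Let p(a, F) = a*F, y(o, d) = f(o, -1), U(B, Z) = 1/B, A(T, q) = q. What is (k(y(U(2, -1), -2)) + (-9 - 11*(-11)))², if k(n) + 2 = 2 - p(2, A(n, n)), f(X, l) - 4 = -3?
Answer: 12100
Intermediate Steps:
f(X, l) = 1 (f(X, l) = 4 - 3 = 1)
y(o, d) = 1
p(a, F) = F*a
k(n) = -2*n (k(n) = -2 + (2 - n*2) = -2 + (2 - 2*n) = -2*n)
(k(y(U(2, -1), -2)) + (-9 - 11*(-11)))² = (-2*1 + (-9 - 11*(-11)))² = (-2 + (-9 + 121))² = (-2 + 112)² = 110² = 12100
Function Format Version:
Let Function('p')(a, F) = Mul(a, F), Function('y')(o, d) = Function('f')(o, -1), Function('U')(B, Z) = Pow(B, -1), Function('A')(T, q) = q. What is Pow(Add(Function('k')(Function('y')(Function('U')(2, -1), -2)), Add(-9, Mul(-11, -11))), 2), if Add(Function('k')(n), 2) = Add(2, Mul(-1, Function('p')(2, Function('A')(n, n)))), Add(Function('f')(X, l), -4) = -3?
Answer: 12100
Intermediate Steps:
Function('f')(X, l) = 1 (Function('f')(X, l) = Add(4, -3) = 1)
Function('y')(o, d) = 1
Function('p')(a, F) = Mul(F, a)
Function('k')(n) = Mul(-2, n) (Function('k')(n) = Add(-2, Add(2, Mul(-1, Mul(n, 2)))) = Add(-2, Add(2, Mul(-1, Mul(2, n)))) = Add(-2, Add(2, Mul(-2, n))) = Mul(-2, n))
Pow(Add(Function('k')(Function('y')(Function('U')(2, -1), -2)), Add(-9, Mul(-11, -11))), 2) = Pow(Add(Mul(-2, 1), Add(-9, Mul(-11, -11))), 2) = Pow(Add(-2, Add(-9, 121)), 2) = Pow(Add(-2, 112), 2) = Pow(110, 2) = 12100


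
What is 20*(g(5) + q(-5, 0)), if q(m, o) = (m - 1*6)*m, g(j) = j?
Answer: 1200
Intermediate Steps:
q(m, o) = m*(-6 + m) (q(m, o) = (m - 6)*m = (-6 + m)*m = m*(-6 + m))
20*(g(5) + q(-5, 0)) = 20*(5 - 5*(-6 - 5)) = 20*(5 - 5*(-11)) = 20*(5 + 55) = 20*60 = 1200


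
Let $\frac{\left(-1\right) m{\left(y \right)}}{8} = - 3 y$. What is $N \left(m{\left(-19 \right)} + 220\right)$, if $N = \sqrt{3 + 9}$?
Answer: $- 472 \sqrt{3} \approx -817.53$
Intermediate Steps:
$m{\left(y \right)} = 24 y$ ($m{\left(y \right)} = - 8 \left(- 3 y\right) = 24 y$)
$N = 2 \sqrt{3}$ ($N = \sqrt{12} = 2 \sqrt{3} \approx 3.4641$)
$N \left(m{\left(-19 \right)} + 220\right) = 2 \sqrt{3} \left(24 \left(-19\right) + 220\right) = 2 \sqrt{3} \left(-456 + 220\right) = 2 \sqrt{3} \left(-236\right) = - 472 \sqrt{3}$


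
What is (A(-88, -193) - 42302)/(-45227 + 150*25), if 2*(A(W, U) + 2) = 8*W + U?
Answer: 85505/82954 ≈ 1.0308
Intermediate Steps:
A(W, U) = -2 + U/2 + 4*W (A(W, U) = -2 + (8*W + U)/2 = -2 + (U + 8*W)/2 = -2 + (U/2 + 4*W) = -2 + U/2 + 4*W)
(A(-88, -193) - 42302)/(-45227 + 150*25) = ((-2 + (1/2)*(-193) + 4*(-88)) - 42302)/(-45227 + 150*25) = ((-2 - 193/2 - 352) - 42302)/(-45227 + 3750) = (-901/2 - 42302)/(-41477) = -85505/2*(-1/41477) = 85505/82954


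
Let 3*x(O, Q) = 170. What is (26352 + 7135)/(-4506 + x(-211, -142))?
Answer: -100461/13348 ≈ -7.5263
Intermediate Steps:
x(O, Q) = 170/3 (x(O, Q) = (1/3)*170 = 170/3)
(26352 + 7135)/(-4506 + x(-211, -142)) = (26352 + 7135)/(-4506 + 170/3) = 33487/(-13348/3) = 33487*(-3/13348) = -100461/13348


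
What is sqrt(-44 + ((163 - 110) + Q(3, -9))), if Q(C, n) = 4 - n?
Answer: sqrt(22) ≈ 4.6904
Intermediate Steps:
sqrt(-44 + ((163 - 110) + Q(3, -9))) = sqrt(-44 + ((163 - 110) + (4 - 1*(-9)))) = sqrt(-44 + (53 + (4 + 9))) = sqrt(-44 + (53 + 13)) = sqrt(-44 + 66) = sqrt(22)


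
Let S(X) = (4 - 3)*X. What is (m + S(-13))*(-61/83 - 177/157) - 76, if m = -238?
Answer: 5100912/13031 ≈ 391.44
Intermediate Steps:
S(X) = X (S(X) = 1*X = X)
(m + S(-13))*(-61/83 - 177/157) - 76 = (-238 - 13)*(-61/83 - 177/157) - 76 = -251*(-61*1/83 - 177*1/157) - 76 = -251*(-61/83 - 177/157) - 76 = -251*(-24268/13031) - 76 = 6091268/13031 - 76 = 5100912/13031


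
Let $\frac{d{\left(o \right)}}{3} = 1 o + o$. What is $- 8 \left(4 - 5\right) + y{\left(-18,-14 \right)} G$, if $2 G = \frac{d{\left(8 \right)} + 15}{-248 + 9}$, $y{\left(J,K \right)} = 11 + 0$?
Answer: $\frac{3131}{478} \approx 6.5502$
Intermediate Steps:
$d{\left(o \right)} = 6 o$ ($d{\left(o \right)} = 3 \left(1 o + o\right) = 3 \left(o + o\right) = 3 \cdot 2 o = 6 o$)
$y{\left(J,K \right)} = 11$
$G = - \frac{63}{478}$ ($G = \frac{\left(6 \cdot 8 + 15\right) \frac{1}{-248 + 9}}{2} = \frac{\left(48 + 15\right) \frac{1}{-239}}{2} = \frac{63 \left(- \frac{1}{239}\right)}{2} = \frac{1}{2} \left(- \frac{63}{239}\right) = - \frac{63}{478} \approx -0.1318$)
$- 8 \left(4 - 5\right) + y{\left(-18,-14 \right)} G = - 8 \left(4 - 5\right) + 11 \left(- \frac{63}{478}\right) = \left(-8\right) \left(-1\right) - \frac{693}{478} = 8 - \frac{693}{478} = \frac{3131}{478}$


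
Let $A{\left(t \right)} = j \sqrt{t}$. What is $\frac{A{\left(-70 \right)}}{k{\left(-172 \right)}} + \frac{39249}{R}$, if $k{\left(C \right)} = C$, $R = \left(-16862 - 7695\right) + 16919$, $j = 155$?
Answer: $- \frac{13083}{2546} - \frac{155 i \sqrt{70}}{172} \approx -5.1386 - 7.5397 i$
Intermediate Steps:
$R = -7638$ ($R = -24557 + 16919 = -7638$)
$A{\left(t \right)} = 155 \sqrt{t}$
$\frac{A{\left(-70 \right)}}{k{\left(-172 \right)}} + \frac{39249}{R} = \frac{155 \sqrt{-70}}{-172} + \frac{39249}{-7638} = 155 i \sqrt{70} \left(- \frac{1}{172}\right) + 39249 \left(- \frac{1}{7638}\right) = 155 i \sqrt{70} \left(- \frac{1}{172}\right) - \frac{13083}{2546} = - \frac{155 i \sqrt{70}}{172} - \frac{13083}{2546} = - \frac{13083}{2546} - \frac{155 i \sqrt{70}}{172}$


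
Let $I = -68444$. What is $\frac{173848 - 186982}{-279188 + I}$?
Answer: $\frac{6567}{173816} \approx 0.037781$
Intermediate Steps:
$\frac{173848 - 186982}{-279188 + I} = \frac{173848 - 186982}{-279188 - 68444} = - \frac{13134}{-347632} = \left(-13134\right) \left(- \frac{1}{347632}\right) = \frac{6567}{173816}$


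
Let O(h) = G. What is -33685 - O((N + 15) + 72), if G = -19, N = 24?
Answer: -33666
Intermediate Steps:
O(h) = -19
-33685 - O((N + 15) + 72) = -33685 - 1*(-19) = -33685 + 19 = -33666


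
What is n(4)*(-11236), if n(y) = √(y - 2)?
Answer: -11236*√2 ≈ -15890.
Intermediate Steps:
n(y) = √(-2 + y)
n(4)*(-11236) = √(-2 + 4)*(-11236) = √2*(-11236) = -11236*√2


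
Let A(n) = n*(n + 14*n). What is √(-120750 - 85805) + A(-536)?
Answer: 4309440 + I*√206555 ≈ 4.3094e+6 + 454.48*I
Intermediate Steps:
A(n) = 15*n² (A(n) = n*(15*n) = 15*n²)
√(-120750 - 85805) + A(-536) = √(-120750 - 85805) + 15*(-536)² = √(-206555) + 15*287296 = I*√206555 + 4309440 = 4309440 + I*√206555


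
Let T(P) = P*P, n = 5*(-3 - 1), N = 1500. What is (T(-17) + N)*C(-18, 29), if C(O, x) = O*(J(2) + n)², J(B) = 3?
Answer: -9306378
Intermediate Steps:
n = -20 (n = 5*(-4) = -20)
T(P) = P²
C(O, x) = 289*O (C(O, x) = O*(3 - 20)² = O*(-17)² = O*289 = 289*O)
(T(-17) + N)*C(-18, 29) = ((-17)² + 1500)*(289*(-18)) = (289 + 1500)*(-5202) = 1789*(-5202) = -9306378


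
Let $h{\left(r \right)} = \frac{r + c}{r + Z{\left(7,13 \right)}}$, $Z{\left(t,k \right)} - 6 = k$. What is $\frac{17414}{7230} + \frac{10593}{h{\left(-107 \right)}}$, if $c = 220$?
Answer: $- \frac{3368861269}{408495} \approx -8247.0$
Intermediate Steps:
$Z{\left(t,k \right)} = 6 + k$
$h{\left(r \right)} = \frac{220 + r}{19 + r}$ ($h{\left(r \right)} = \frac{r + 220}{r + \left(6 + 13\right)} = \frac{220 + r}{r + 19} = \frac{220 + r}{19 + r}$)
$\frac{17414}{7230} + \frac{10593}{h{\left(-107 \right)}} = \frac{17414}{7230} + \frac{10593}{\frac{1}{19 - 107} \left(220 - 107\right)} = 17414 \cdot \frac{1}{7230} + \frac{10593}{\frac{1}{-88} \cdot 113} = \frac{8707}{3615} + \frac{10593}{\left(- \frac{1}{88}\right) 113} = \frac{8707}{3615} + \frac{10593}{- \frac{113}{88}} = \frac{8707}{3615} + 10593 \left(- \frac{88}{113}\right) = \frac{8707}{3615} - \frac{932184}{113} = - \frac{3368861269}{408495}$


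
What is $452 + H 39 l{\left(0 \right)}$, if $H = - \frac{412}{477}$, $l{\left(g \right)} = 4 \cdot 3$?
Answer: $\frac{2532}{53} \approx 47.774$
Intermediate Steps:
$l{\left(g \right)} = 12$
$H = - \frac{412}{477}$ ($H = \left(-412\right) \frac{1}{477} = - \frac{412}{477} \approx -0.86373$)
$452 + H 39 l{\left(0 \right)} = 452 - \frac{412 \cdot 39 \cdot 12}{477} = 452 - \frac{21424}{53} = \frac{2532}{53}$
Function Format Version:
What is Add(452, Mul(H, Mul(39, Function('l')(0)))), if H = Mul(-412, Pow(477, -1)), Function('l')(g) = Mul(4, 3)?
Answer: Rational(2532, 53) ≈ 47.774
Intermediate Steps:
Function('l')(g) = 12
H = Rational(-412, 477) (H = Mul(-412, Rational(1, 477)) = Rational(-412, 477) ≈ -0.86373)
Add(452, Mul(H, Mul(39, Function('l')(0)))) = Add(452, Mul(Rational(-412, 477), Mul(39, 12))) = Add(452, Mul(Rational(-412, 477), 468)) = Add(452, Rational(-21424, 53)) = Rational(2532, 53)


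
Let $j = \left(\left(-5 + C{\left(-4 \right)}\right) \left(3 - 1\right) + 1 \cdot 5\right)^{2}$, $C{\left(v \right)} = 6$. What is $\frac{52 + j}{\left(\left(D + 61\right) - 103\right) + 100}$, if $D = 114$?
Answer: $\frac{101}{172} \approx 0.58721$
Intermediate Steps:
$j = 49$ ($j = \left(\left(-5 + 6\right) \left(3 - 1\right) + 1 \cdot 5\right)^{2} = \left(1 \cdot 2 + 5\right)^{2} = \left(2 + 5\right)^{2} = 7^{2} = 49$)
$\frac{52 + j}{\left(\left(D + 61\right) - 103\right) + 100} = \frac{52 + 49}{\left(\left(114 + 61\right) - 103\right) + 100} = \frac{101}{\left(175 - 103\right) + 100} = \frac{101}{72 + 100} = \frac{101}{172}$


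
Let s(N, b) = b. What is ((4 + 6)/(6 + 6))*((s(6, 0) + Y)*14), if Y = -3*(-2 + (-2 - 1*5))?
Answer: 315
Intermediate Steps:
Y = 27 (Y = -3*(-2 + (-2 - 5)) = -3*(-2 - 7) = -3*(-9) = 27)
((4 + 6)/(6 + 6))*((s(6, 0) + Y)*14) = ((4 + 6)/(6 + 6))*((0 + 27)*14) = (10/12)*(27*14) = (10*(1/12))*378 = (5/6)*378 = 315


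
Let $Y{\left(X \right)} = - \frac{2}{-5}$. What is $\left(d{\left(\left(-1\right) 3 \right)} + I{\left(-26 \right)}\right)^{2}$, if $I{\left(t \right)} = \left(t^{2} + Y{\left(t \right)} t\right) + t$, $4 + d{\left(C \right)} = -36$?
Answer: $\frac{8988004}{25} \approx 3.5952 \cdot 10^{5}$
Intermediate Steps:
$Y{\left(X \right)} = \frac{2}{5}$ ($Y{\left(X \right)} = \left(-2\right) \left(- \frac{1}{5}\right) = \frac{2}{5}$)
$d{\left(C \right)} = -40$ ($d{\left(C \right)} = -4 - 36 = -40$)
$I{\left(t \right)} = t^{2} + \frac{7 t}{5}$ ($I{\left(t \right)} = \left(t^{2} + \frac{2 t}{5}\right) + t = t^{2} + \frac{7 t}{5}$)
$\left(d{\left(\left(-1\right) 3 \right)} + I{\left(-26 \right)}\right)^{2} = \left(-40 + \frac{1}{5} \left(-26\right) \left(7 + 5 \left(-26\right)\right)\right)^{2} = \left(-40 + \frac{1}{5} \left(-26\right) \left(7 - 130\right)\right)^{2} = \left(-40 + \frac{1}{5} \left(-26\right) \left(-123\right)\right)^{2} = \left(-40 + \frac{3198}{5}\right)^{2} = \left(\frac{2998}{5}\right)^{2} = \frac{8988004}{25}$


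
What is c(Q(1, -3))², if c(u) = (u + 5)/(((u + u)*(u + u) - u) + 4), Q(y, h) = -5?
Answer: 0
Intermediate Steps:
c(u) = (5 + u)/(4 - u + 4*u²) (c(u) = (5 + u)/(((2*u)*(2*u) - u) + 4) = (5 + u)/((4*u² - u) + 4) = (5 + u)/((-u + 4*u²) + 4) = (5 + u)/(4 - u + 4*u²))
c(Q(1, -3))² = ((5 - 5)/(4 - 1*(-5) + 4*(-5)²))² = (0/(4 + 5 + 4*25))² = (0/(4 + 5 + 100))² = (0/109)² = ((1/109)*0)² = 0² = 0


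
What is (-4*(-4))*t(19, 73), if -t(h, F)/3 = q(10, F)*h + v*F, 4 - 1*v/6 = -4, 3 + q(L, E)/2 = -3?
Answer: -157248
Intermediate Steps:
q(L, E) = -12 (q(L, E) = -6 + 2*(-3) = -6 - 6 = -12)
v = 48 (v = 24 - 6*(-4) = 24 + 24 = 48)
t(h, F) = -144*F + 36*h (t(h, F) = -3*(-12*h + 48*F) = -144*F + 36*h)
(-4*(-4))*t(19, 73) = (-4*(-4))*(-144*73 + 36*19) = 16*(-10512 + 684) = 16*(-9828) = -157248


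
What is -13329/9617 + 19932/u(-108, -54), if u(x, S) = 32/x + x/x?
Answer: 5175269937/182723 ≈ 28323.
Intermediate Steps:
u(x, S) = 1 + 32/x (u(x, S) = 32/x + 1 = 1 + 32/x)
-13329/9617 + 19932/u(-108, -54) = -13329/9617 + 19932/(((32 - 108)/(-108))) = -13329*1/9617 + 19932/((-1/108*(-76))) = -13329/9617 + 19932/(19/27) = -13329/9617 + 19932*(27/19) = -13329/9617 + 538164/19 = 5175269937/182723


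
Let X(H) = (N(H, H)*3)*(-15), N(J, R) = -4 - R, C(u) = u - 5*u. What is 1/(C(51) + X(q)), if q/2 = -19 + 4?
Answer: -1/1374 ≈ -0.00072780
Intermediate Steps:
C(u) = -4*u
q = -30 (q = 2*(-19 + 4) = 2*(-15) = -30)
X(H) = 180 + 45*H (X(H) = ((-4 - H)*3)*(-15) = (-12 - 3*H)*(-15) = 180 + 45*H)
1/(C(51) + X(q)) = 1/(-4*51 + (180 + 45*(-30))) = 1/(-204 + (180 - 1350)) = 1/(-204 - 1170) = 1/(-1374) = -1/1374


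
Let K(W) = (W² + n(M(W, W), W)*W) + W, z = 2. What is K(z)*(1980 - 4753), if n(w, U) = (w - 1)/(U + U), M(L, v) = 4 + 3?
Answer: -24957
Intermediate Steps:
M(L, v) = 7
n(w, U) = (-1 + w)/(2*U) (n(w, U) = (-1 + w)/((2*U)) = (-1 + w)*(1/(2*U)) = (-1 + w)/(2*U))
K(W) = 3 + W + W² (K(W) = (W² + ((-1 + 7)/(2*W))*W) + W = (W² + ((½)*6/W)*W) + W = (W² + (3/W)*W) + W = (W² + 3) + W = (3 + W²) + W = 3 + W + W²)
K(z)*(1980 - 4753) = (3 + 2*(1 + 2))*(1980 - 4753) = (3 + 2*3)*(-2773) = (3 + 6)*(-2773) = 9*(-2773) = -24957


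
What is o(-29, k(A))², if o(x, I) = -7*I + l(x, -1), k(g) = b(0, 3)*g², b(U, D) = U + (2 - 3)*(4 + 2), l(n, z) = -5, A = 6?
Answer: 2271049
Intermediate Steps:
b(U, D) = -6 + U (b(U, D) = U - 1*6 = U - 6 = -6 + U)
k(g) = -6*g² (k(g) = (-6 + 0)*g² = -6*g²)
o(x, I) = -5 - 7*I (o(x, I) = -7*I - 5 = -5 - 7*I)
o(-29, k(A))² = (-5 - (-42)*6²)² = (-5 - (-42)*36)² = (-5 - 7*(-216))² = (-5 + 1512)² = 1507² = 2271049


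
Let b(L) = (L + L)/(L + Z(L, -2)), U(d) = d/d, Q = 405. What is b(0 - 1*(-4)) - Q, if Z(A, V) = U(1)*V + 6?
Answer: -404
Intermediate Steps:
U(d) = 1
Z(A, V) = 6 + V (Z(A, V) = 1*V + 6 = V + 6 = 6 + V)
b(L) = 2*L/(4 + L) (b(L) = (L + L)/(L + (6 - 2)) = (2*L)/(L + 4) = (2*L)/(4 + L) = 2*L/(4 + L))
b(0 - 1*(-4)) - Q = 2*(0 - 1*(-4))/(4 + (0 - 1*(-4))) - 1*405 = 2*(0 + 4)/(4 + (0 + 4)) - 405 = 2*4/(4 + 4) - 405 = 2*4/8 - 405 = 2*4*(⅛) - 405 = 1 - 405 = -404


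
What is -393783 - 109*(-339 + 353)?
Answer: -395309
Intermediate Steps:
-393783 - 109*(-339 + 353) = -393783 - 109*14 = -393783 - 1526 = -395309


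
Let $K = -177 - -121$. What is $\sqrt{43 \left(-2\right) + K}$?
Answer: $i \sqrt{142} \approx 11.916 i$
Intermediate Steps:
$K = -56$ ($K = -177 + 121 = -56$)
$\sqrt{43 \left(-2\right) + K} = \sqrt{43 \left(-2\right) - 56} = \sqrt{-86 - 56} = \sqrt{-142} = i \sqrt{142}$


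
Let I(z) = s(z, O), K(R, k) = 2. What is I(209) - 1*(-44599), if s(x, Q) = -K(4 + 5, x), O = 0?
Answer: 44597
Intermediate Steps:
s(x, Q) = -2 (s(x, Q) = -1*2 = -2)
I(z) = -2
I(209) - 1*(-44599) = -2 - 1*(-44599) = -2 + 44599 = 44597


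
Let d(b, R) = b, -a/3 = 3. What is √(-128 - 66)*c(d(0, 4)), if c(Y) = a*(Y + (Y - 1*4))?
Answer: 36*I*√194 ≈ 501.42*I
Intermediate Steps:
a = -9 (a = -3*3 = -9)
c(Y) = 36 - 18*Y (c(Y) = -9*(Y + (Y - 1*4)) = -9*(Y + (Y - 4)) = -9*(Y + (-4 + Y)) = -9*(-4 + 2*Y) = 36 - 18*Y)
√(-128 - 66)*c(d(0, 4)) = √(-128 - 66)*(36 - 18*0) = √(-194)*(36 + 0) = (I*√194)*36 = 36*I*√194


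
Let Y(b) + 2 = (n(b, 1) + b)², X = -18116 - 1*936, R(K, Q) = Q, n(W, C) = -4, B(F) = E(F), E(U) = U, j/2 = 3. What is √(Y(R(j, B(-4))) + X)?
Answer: 3*I*√2110 ≈ 137.8*I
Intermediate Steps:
j = 6 (j = 2*3 = 6)
B(F) = F
X = -19052 (X = -18116 - 936 = -19052)
Y(b) = -2 + (-4 + b)²
√(Y(R(j, B(-4))) + X) = √((-2 + (-4 - 4)²) - 19052) = √((-2 + (-8)²) - 19052) = √((-2 + 64) - 19052) = √(62 - 19052) = √(-18990) = 3*I*√2110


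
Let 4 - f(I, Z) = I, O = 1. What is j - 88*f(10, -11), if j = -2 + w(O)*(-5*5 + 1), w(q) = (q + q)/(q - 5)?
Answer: 538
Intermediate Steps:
f(I, Z) = 4 - I
w(q) = 2*q/(-5 + q) (w(q) = (2*q)/(-5 + q) = 2*q/(-5 + q))
j = 10 (j = -2 + (2*1/(-5 + 1))*(-5*5 + 1) = -2 + (2*1/(-4))*(-25 + 1) = -2 + (2*1*(-1/4))*(-24) = -2 - 1/2*(-24) = -2 + 12 = 10)
j - 88*f(10, -11) = 10 - 88*(4 - 1*10) = 10 - 88*(4 - 10) = 10 - 88*(-6) = 10 + 528 = 538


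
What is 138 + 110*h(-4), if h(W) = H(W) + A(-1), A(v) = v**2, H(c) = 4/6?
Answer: 964/3 ≈ 321.33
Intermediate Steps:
H(c) = 2/3 (H(c) = 4*(1/6) = 2/3)
h(W) = 5/3 (h(W) = 2/3 + (-1)**2 = 2/3 + 1 = 5/3)
138 + 110*h(-4) = 138 + 110*(5/3) = 138 + 550/3 = 964/3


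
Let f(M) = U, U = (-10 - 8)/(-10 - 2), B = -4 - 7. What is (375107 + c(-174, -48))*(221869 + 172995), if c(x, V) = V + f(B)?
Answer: 148097889272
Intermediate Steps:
B = -11
U = 3/2 (U = -18/(-12) = -18*(-1/12) = 3/2 ≈ 1.5000)
f(M) = 3/2
c(x, V) = 3/2 + V (c(x, V) = V + 3/2 = 3/2 + V)
(375107 + c(-174, -48))*(221869 + 172995) = (375107 + (3/2 - 48))*(221869 + 172995) = (375107 - 93/2)*394864 = (750121/2)*394864 = 148097889272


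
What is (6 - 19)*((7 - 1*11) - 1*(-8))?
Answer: -52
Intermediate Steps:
(6 - 19)*((7 - 1*11) - 1*(-8)) = -13*((7 - 11) + 8) = -13*(-4 + 8) = -13*4 = -52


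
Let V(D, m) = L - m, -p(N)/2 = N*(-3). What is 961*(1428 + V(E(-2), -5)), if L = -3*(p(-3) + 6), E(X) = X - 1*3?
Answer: 1411709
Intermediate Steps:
p(N) = 6*N (p(N) = -2*N*(-3) = -(-6)*N = 6*N)
E(X) = -3 + X (E(X) = X - 3 = -3 + X)
L = 36 (L = -3*(6*(-3) + 6) = -3*(-18 + 6) = -3*(-12) = 36)
V(D, m) = 36 - m
961*(1428 + V(E(-2), -5)) = 961*(1428 + (36 - 1*(-5))) = 961*(1428 + (36 + 5)) = 961*(1428 + 41) = 961*1469 = 1411709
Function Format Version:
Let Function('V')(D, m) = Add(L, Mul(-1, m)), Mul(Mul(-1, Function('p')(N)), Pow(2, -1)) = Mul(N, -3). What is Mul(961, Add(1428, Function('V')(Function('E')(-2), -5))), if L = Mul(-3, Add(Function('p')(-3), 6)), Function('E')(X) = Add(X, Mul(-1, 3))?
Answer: 1411709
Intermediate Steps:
Function('p')(N) = Mul(6, N) (Function('p')(N) = Mul(-2, Mul(N, -3)) = Mul(-2, Mul(-3, N)) = Mul(6, N))
Function('E')(X) = Add(-3, X) (Function('E')(X) = Add(X, -3) = Add(-3, X))
L = 36 (L = Mul(-3, Add(Mul(6, -3), 6)) = Mul(-3, Add(-18, 6)) = Mul(-3, -12) = 36)
Function('V')(D, m) = Add(36, Mul(-1, m))
Mul(961, Add(1428, Function('V')(Function('E')(-2), -5))) = Mul(961, Add(1428, Add(36, Mul(-1, -5)))) = Mul(961, Add(1428, Add(36, 5))) = Mul(961, Add(1428, 41)) = Mul(961, 1469) = 1411709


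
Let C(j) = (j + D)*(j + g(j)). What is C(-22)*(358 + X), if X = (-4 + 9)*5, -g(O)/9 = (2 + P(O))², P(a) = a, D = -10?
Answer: 44391232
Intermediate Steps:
g(O) = -9*(2 + O)²
X = 25 (X = 5*5 = 25)
C(j) = (-10 + j)*(j - 9*(2 + j)²) (C(j) = (j - 10)*(j - 9*(2 + j)²) = (-10 + j)*(j - 9*(2 + j)²))
C(-22)*(358 + X) = (360 - 9*(-22)³ + 55*(-22)² + 314*(-22))*(358 + 25) = (360 - 9*(-10648) + 55*484 - 6908)*383 = (360 + 95832 + 26620 - 6908)*383 = 115904*383 = 44391232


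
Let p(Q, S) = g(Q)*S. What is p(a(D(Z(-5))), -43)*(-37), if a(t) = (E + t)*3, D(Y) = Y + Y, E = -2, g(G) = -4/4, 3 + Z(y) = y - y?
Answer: -1591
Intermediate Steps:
Z(y) = -3 (Z(y) = -3 + (y - y) = -3 + 0 = -3)
g(G) = -1 (g(G) = -4*¼ = -1)
D(Y) = 2*Y
a(t) = -6 + 3*t (a(t) = (-2 + t)*3 = -6 + 3*t)
p(Q, S) = -S
p(a(D(Z(-5))), -43)*(-37) = -1*(-43)*(-37) = 43*(-37) = -1591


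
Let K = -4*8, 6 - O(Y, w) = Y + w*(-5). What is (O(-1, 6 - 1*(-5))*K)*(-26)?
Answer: 51584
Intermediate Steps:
O(Y, w) = 6 - Y + 5*w (O(Y, w) = 6 - (Y + w*(-5)) = 6 - (Y - 5*w) = 6 + (-Y + 5*w) = 6 - Y + 5*w)
K = -32
(O(-1, 6 - 1*(-5))*K)*(-26) = ((6 - 1*(-1) + 5*(6 - 1*(-5)))*(-32))*(-26) = ((6 + 1 + 5*(6 + 5))*(-32))*(-26) = ((6 + 1 + 5*11)*(-32))*(-26) = ((6 + 1 + 55)*(-32))*(-26) = (62*(-32))*(-26) = -1984*(-26) = 51584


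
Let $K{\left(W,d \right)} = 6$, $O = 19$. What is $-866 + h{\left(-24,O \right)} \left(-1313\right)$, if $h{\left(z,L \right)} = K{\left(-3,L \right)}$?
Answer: $-8744$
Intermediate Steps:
$h{\left(z,L \right)} = 6$
$-866 + h{\left(-24,O \right)} \left(-1313\right) = -866 + 6 \left(-1313\right) = -866 - 7878 = -8744$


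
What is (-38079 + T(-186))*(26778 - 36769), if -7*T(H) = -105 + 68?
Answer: 2662761356/7 ≈ 3.8039e+8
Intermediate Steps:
T(H) = 37/7 (T(H) = -(-105 + 68)/7 = -⅐*(-37) = 37/7)
(-38079 + T(-186))*(26778 - 36769) = (-38079 + 37/7)*(26778 - 36769) = -266516/7*(-9991) = 2662761356/7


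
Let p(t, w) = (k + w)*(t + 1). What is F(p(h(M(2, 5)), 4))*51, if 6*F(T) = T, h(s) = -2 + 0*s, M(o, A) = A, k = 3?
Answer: -119/2 ≈ -59.500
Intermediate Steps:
h(s) = -2 (h(s) = -2 + 0 = -2)
p(t, w) = (1 + t)*(3 + w) (p(t, w) = (3 + w)*(t + 1) = (3 + w)*(1 + t) = (1 + t)*(3 + w))
F(T) = T/6
F(p(h(M(2, 5)), 4))*51 = ((3 + 4 + 3*(-2) - 2*4)/6)*51 = ((3 + 4 - 6 - 8)/6)*51 = ((⅙)*(-7))*51 = -7/6*51 = -119/2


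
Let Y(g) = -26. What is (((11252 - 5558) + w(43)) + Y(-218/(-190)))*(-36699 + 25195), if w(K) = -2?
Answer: -65181664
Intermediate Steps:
(((11252 - 5558) + w(43)) + Y(-218/(-190)))*(-36699 + 25195) = (((11252 - 5558) - 2) - 26)*(-36699 + 25195) = ((5694 - 2) - 26)*(-11504) = (5692 - 26)*(-11504) = 5666*(-11504) = -65181664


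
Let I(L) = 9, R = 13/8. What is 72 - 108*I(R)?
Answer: -900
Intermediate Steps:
R = 13/8 (R = 13*(⅛) = 13/8 ≈ 1.6250)
72 - 108*I(R) = 72 - 108*9 = 72 - 972 = -900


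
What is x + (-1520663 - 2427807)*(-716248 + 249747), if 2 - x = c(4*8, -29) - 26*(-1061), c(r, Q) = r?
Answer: 1841965175854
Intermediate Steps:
x = -27616 (x = 2 - (4*8 - 26*(-1061)) = 2 - (32 + 27586) = 2 - 1*27618 = 2 - 27618 = -27616)
x + (-1520663 - 2427807)*(-716248 + 249747) = -27616 + (-1520663 - 2427807)*(-716248 + 249747) = -27616 - 3948470*(-466501) = -27616 + 1841965203470 = 1841965175854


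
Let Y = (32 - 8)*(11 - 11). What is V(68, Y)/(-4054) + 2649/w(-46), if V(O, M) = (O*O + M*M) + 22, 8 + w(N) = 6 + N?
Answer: -1827009/32432 ≈ -56.333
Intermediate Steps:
w(N) = -2 + N (w(N) = -8 + (6 + N) = -2 + N)
Y = 0 (Y = 24*0 = 0)
V(O, M) = 22 + M² + O² (V(O, M) = (O² + M²) + 22 = (M² + O²) + 22 = 22 + M² + O²)
V(68, Y)/(-4054) + 2649/w(-46) = (22 + 0² + 68²)/(-4054) + 2649/(-2 - 46) = (22 + 0 + 4624)*(-1/4054) + 2649/(-48) = 4646*(-1/4054) + 2649*(-1/48) = -2323/2027 - 883/16 = -1827009/32432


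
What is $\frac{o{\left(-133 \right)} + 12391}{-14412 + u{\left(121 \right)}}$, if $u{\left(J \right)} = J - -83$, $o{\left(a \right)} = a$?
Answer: $- \frac{2043}{2368} \approx -0.86275$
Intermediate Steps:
$u{\left(J \right)} = 83 + J$ ($u{\left(J \right)} = J + 83 = 83 + J$)
$\frac{o{\left(-133 \right)} + 12391}{-14412 + u{\left(121 \right)}} = \frac{-133 + 12391}{-14412 + \left(83 + 121\right)} = \frac{12258}{-14412 + 204} = \frac{12258}{-14208} = 12258 \left(- \frac{1}{14208}\right) = - \frac{2043}{2368}$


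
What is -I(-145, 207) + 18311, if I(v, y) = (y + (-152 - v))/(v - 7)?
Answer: 347934/19 ≈ 18312.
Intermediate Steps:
I(v, y) = (-152 + y - v)/(-7 + v)
-I(-145, 207) + 18311 = -(-152 + 207 - 1*(-145))/(-7 - 145) + 18311 = -(-152 + 207 + 145)/(-152) + 18311 = -(-1)*200/152 + 18311 = -1*(-25/19) + 18311 = 25/19 + 18311 = 347934/19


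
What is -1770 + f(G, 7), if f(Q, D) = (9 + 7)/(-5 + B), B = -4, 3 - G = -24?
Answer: -15946/9 ≈ -1771.8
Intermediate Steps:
G = 27 (G = 3 - 1*(-24) = 3 + 24 = 27)
f(Q, D) = -16/9 (f(Q, D) = (9 + 7)/(-5 - 4) = 16/(-9) = 16*(-⅑) = -16/9)
-1770 + f(G, 7) = -1770 - 16/9 = -15946/9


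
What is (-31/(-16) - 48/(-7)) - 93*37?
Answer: -384407/112 ≈ -3432.2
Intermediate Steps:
(-31/(-16) - 48/(-7)) - 93*37 = (-31*(-1/16) - 48*(-1/7)) - 3441 = (31/16 + 48/7) - 3441 = 985/112 - 3441 = -384407/112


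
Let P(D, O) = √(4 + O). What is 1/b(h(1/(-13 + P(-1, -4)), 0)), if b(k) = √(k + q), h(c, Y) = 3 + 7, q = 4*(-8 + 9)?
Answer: √14/14 ≈ 0.26726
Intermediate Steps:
q = 4 (q = 4*1 = 4)
h(c, Y) = 10
b(k) = √(4 + k) (b(k) = √(k + 4) = √(4 + k))
1/b(h(1/(-13 + P(-1, -4)), 0)) = 1/(√(4 + 10)) = 1/(√14) = √14/14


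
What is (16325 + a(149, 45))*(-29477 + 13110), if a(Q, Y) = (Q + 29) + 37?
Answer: -270710180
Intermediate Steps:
a(Q, Y) = 66 + Q (a(Q, Y) = (29 + Q) + 37 = 66 + Q)
(16325 + a(149, 45))*(-29477 + 13110) = (16325 + (66 + 149))*(-29477 + 13110) = (16325 + 215)*(-16367) = 16540*(-16367) = -270710180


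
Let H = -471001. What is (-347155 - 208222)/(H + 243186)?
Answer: 555377/227815 ≈ 2.4378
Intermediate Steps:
(-347155 - 208222)/(H + 243186) = (-347155 - 208222)/(-471001 + 243186) = -555377/(-227815) = -555377*(-1/227815) = 555377/227815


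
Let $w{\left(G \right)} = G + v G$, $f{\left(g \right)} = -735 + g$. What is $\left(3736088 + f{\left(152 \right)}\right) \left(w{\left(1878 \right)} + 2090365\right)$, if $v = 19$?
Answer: $7948874477125$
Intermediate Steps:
$w{\left(G \right)} = 20 G$ ($w{\left(G \right)} = G + 19 G = 20 G$)
$\left(3736088 + f{\left(152 \right)}\right) \left(w{\left(1878 \right)} + 2090365\right) = \left(3736088 + \left(-735 + 152\right)\right) \left(20 \cdot 1878 + 2090365\right) = \left(3736088 - 583\right) \left(37560 + 2090365\right) = 3735505 \cdot 2127925 = 7948874477125$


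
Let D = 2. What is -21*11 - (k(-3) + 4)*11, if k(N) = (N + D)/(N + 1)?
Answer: -561/2 ≈ -280.50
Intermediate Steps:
k(N) = (2 + N)/(1 + N) (k(N) = (N + 2)/(N + 1) = (2 + N)/(1 + N))
-21*11 - (k(-3) + 4)*11 = -21*11 - ((2 - 3)/(1 - 3) + 4)*11 = -231 - (-1/(-2) + 4)*11 = -231 - (-½*(-1) + 4)*11 = -231 - (½ + 4)*11 = -231 - 9*11/2 = -231 - 1*99/2 = -231 - 99/2 = -561/2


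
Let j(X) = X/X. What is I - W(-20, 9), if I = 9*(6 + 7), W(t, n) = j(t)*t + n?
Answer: 128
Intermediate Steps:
j(X) = 1
W(t, n) = n + t (W(t, n) = 1*t + n = t + n = n + t)
I = 117 (I = 9*13 = 117)
I - W(-20, 9) = 117 - (9 - 20) = 117 - 1*(-11) = 117 + 11 = 128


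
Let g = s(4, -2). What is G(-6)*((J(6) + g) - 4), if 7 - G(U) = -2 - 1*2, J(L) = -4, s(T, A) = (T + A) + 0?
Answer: -66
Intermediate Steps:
s(T, A) = A + T (s(T, A) = (A + T) + 0 = A + T)
g = 2 (g = -2 + 4 = 2)
G(U) = 11 (G(U) = 7 - (-2 - 1*2) = 7 - (-2 - 2) = 7 - 1*(-4) = 7 + 4 = 11)
G(-6)*((J(6) + g) - 4) = 11*((-4 + 2) - 4) = 11*(-2 - 4) = 11*(-6) = -66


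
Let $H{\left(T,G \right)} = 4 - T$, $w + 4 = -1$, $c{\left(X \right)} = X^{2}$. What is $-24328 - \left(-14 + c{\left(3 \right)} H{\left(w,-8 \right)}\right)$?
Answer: $-24395$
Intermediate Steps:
$w = -5$ ($w = -4 - 1 = -5$)
$-24328 - \left(-14 + c{\left(3 \right)} H{\left(w,-8 \right)}\right) = -24328 - \left(-14 + 3^{2} \left(4 - -5\right)\right) = -24328 - \left(-14 + 9 \left(4 + 5\right)\right) = -24328 - \left(-14 + 9 \cdot 9\right) = -24328 - \left(-14 + 81\right) = -24328 - 67 = -24395$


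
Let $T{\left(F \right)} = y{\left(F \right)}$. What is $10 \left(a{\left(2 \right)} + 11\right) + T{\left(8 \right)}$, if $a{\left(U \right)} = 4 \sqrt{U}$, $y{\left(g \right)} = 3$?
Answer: $113 + 40 \sqrt{2} \approx 169.57$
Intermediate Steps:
$T{\left(F \right)} = 3$
$10 \left(a{\left(2 \right)} + 11\right) + T{\left(8 \right)} = 10 \left(4 \sqrt{2} + 11\right) + 3 = 10 \left(11 + 4 \sqrt{2}\right) + 3 = \left(110 + 40 \sqrt{2}\right) + 3 = 113 + 40 \sqrt{2}$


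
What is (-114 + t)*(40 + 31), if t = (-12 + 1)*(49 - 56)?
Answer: -2627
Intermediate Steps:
t = 77 (t = -11*(-7) = 77)
(-114 + t)*(40 + 31) = (-114 + 77)*(40 + 31) = -37*71 = -2627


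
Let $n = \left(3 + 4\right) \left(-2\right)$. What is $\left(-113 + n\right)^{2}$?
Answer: $16129$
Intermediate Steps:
$n = -14$ ($n = 7 \left(-2\right) = -14$)
$\left(-113 + n\right)^{2} = \left(-113 - 14\right)^{2} = \left(-127\right)^{2} = 16129$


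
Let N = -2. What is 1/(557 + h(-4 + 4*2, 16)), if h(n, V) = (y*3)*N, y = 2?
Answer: 1/545 ≈ 0.0018349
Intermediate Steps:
h(n, V) = -12 (h(n, V) = (2*3)*(-2) = 6*(-2) = -12)
1/(557 + h(-4 + 4*2, 16)) = 1/(557 - 12) = 1/545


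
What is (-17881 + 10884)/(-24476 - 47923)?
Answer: 6997/72399 ≈ 0.096645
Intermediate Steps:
(-17881 + 10884)/(-24476 - 47923) = -6997/(-72399) = -6997*(-1/72399) = 6997/72399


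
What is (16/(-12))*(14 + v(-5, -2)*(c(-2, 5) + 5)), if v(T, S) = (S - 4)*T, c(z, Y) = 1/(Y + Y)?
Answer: -668/3 ≈ -222.67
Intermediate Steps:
c(z, Y) = 1/(2*Y)
v(T, S) = T*(-4 + S) (v(T, S) = (-4 + S)*T = T*(-4 + S))
(16/(-12))*(14 + v(-5, -2)*(c(-2, 5) + 5)) = (16/(-12))*(14 + (-5*(-4 - 2))*((½)/5 + 5)) = (16*(-1/12))*(14 + (-5*(-6))*((½)*(⅕) + 5)) = -4*(14 + 30*(⅒ + 5))/3 = -4*(14 + 30*(51/10))/3 = -4*(14 + 153)/3 = -4/3*167 = -668/3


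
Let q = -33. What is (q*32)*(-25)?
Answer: 26400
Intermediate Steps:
(q*32)*(-25) = -33*32*(-25) = -1056*(-25) = 26400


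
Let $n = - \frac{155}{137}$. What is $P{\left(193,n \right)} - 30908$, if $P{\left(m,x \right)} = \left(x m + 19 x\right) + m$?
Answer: $- \frac{4240815}{137} \approx -30955.0$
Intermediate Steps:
$n = - \frac{155}{137}$ ($n = \left(-155\right) \frac{1}{137} = - \frac{155}{137} \approx -1.1314$)
$P{\left(m,x \right)} = m + 19 x + m x$ ($P{\left(m,x \right)} = \left(m x + 19 x\right) + m = \left(19 x + m x\right) + m = m + 19 x + m x$)
$P{\left(193,n \right)} - 30908 = \left(193 + 19 \left(- \frac{155}{137}\right) + 193 \left(- \frac{155}{137}\right)\right) - 30908 = \left(193 - \frac{2945}{137} - \frac{29915}{137}\right) - 30908 = - \frac{6419}{137} - 30908 = - \frac{4240815}{137}$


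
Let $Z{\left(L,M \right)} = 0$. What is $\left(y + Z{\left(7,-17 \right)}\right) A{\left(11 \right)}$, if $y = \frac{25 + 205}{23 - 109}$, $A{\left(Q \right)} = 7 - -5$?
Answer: $- \frac{1380}{43} \approx -32.093$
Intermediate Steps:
$A{\left(Q \right)} = 12$ ($A{\left(Q \right)} = 7 + 5 = 12$)
$y = - \frac{115}{43}$ ($y = \frac{230}{-86} = 230 \left(- \frac{1}{86}\right) = - \frac{115}{43} \approx -2.6744$)
$\left(y + Z{\left(7,-17 \right)}\right) A{\left(11 \right)} = \left(- \frac{115}{43} + 0\right) 12 = \left(- \frac{115}{43}\right) 12 = - \frac{1380}{43}$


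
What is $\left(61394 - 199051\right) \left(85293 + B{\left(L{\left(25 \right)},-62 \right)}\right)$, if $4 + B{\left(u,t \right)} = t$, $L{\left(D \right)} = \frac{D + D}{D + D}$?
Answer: $-11732093139$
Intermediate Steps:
$L{\left(D \right)} = 1$ ($L{\left(D \right)} = \frac{2 D}{2 D} = 2 D \frac{1}{2 D} = 1$)
$B{\left(u,t \right)} = -4 + t$
$\left(61394 - 199051\right) \left(85293 + B{\left(L{\left(25 \right)},-62 \right)}\right) = \left(61394 - 199051\right) \left(85293 - 66\right) = - 137657 \left(85293 - 66\right) = \left(-137657\right) 85227 = -11732093139$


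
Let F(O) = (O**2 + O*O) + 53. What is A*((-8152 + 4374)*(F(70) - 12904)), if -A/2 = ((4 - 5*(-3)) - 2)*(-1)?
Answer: 391907052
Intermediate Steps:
F(O) = 53 + 2*O**2 (F(O) = (O**2 + O**2) + 53 = 2*O**2 + 53 = 53 + 2*O**2)
A = 34 (A = -2*((4 - 5*(-3)) - 2)*(-1) = -2*((4 + 15) - 2)*(-1) = -2*(19 - 2)*(-1) = -34*(-1) = -2*(-17) = 34)
A*((-8152 + 4374)*(F(70) - 12904)) = 34*((-8152 + 4374)*((53 + 2*70**2) - 12904)) = 34*(-3778*((53 + 2*4900) - 12904)) = 34*(-3778*((53 + 9800) - 12904)) = 34*(-3778*(9853 - 12904)) = 34*(-3778*(-3051)) = 34*11526678 = 391907052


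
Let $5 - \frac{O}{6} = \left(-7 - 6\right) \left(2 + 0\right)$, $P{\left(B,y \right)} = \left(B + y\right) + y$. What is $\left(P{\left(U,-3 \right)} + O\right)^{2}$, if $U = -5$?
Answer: $30625$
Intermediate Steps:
$P{\left(B,y \right)} = B + 2 y$
$O = 186$ ($O = 30 - 6 \left(-7 - 6\right) \left(2 + 0\right) = 30 - 6 \left(\left(-13\right) 2\right) = 30 - -156 = 30 + 156 = 186$)
$\left(P{\left(U,-3 \right)} + O\right)^{2} = \left(\left(-5 + 2 \left(-3\right)\right) + 186\right)^{2} = \left(\left(-5 - 6\right) + 186\right)^{2} = \left(-11 + 186\right)^{2} = 175^{2} = 30625$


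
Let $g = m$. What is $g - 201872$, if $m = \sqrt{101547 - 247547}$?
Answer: $-201872 + 20 i \sqrt{365} \approx -2.0187 \cdot 10^{5} + 382.1 i$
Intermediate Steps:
$m = 20 i \sqrt{365}$ ($m = \sqrt{-146000} = 20 i \sqrt{365} \approx 382.1 i$)
$g = 20 i \sqrt{365} \approx 382.1 i$
$g - 201872 = 20 i \sqrt{365} - 201872 = -201872 + 20 i \sqrt{365}$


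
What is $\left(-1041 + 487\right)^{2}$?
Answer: $306916$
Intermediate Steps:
$\left(-1041 + 487\right)^{2} = \left(-554\right)^{2} = 306916$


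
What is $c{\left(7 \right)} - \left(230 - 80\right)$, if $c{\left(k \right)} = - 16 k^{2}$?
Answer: $-934$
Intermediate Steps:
$c{\left(7 \right)} - \left(230 - 80\right) = - 16 \cdot 7^{2} - \left(230 - 80\right) = \left(-16\right) 49 - 150 = -784 - 150 = -934$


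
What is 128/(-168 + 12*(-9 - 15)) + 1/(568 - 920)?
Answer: -5689/20064 ≈ -0.28354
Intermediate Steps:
128/(-168 + 12*(-9 - 15)) + 1/(568 - 920) = 128/(-168 + 12*(-24)) + 1/(-352) = 128/(-168 - 288) - 1/352 = 128/(-456) - 1/352 = 128*(-1/456) - 1/352 = -16/57 - 1/352 = -5689/20064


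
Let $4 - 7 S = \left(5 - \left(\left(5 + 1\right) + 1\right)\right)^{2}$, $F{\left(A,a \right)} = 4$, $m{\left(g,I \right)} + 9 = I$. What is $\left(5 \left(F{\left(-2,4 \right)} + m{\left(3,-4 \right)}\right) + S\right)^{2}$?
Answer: $2025$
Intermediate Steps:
$m{\left(g,I \right)} = -9 + I$
$S = 0$ ($S = \frac{4}{7} - \frac{\left(5 - \left(\left(5 + 1\right) + 1\right)\right)^{2}}{7} = \frac{4}{7} - \frac{\left(5 - \left(6 + 1\right)\right)^{2}}{7} = \frac{4}{7} - \frac{\left(5 - 7\right)^{2}}{7} = \frac{4}{7} - \frac{\left(-2\right)^{2}}{7} = \frac{4}{7} - \frac{4}{7} = 0$)
$\left(5 \left(F{\left(-2,4 \right)} + m{\left(3,-4 \right)}\right) + S\right)^{2} = \left(5 \left(4 - 13\right) + 0\right)^{2} = \left(5 \left(-9\right) + 0\right)^{2} = \left(-45 + 0\right)^{2} = \left(-45\right)^{2} = 2025$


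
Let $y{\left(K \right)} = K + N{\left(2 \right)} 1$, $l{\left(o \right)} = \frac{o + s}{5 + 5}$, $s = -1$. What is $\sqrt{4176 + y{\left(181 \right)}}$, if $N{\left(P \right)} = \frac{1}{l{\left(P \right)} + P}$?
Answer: $\frac{\sqrt{1921647}}{21} \approx 66.011$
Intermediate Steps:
$l{\left(o \right)} = - \frac{1}{10} + \frac{o}{10}$ ($l{\left(o \right)} = \frac{o - 1}{5 + 5} = \frac{-1 + o}{10} = \left(-1 + o\right) \frac{1}{10} = - \frac{1}{10} + \frac{o}{10}$)
$N{\left(P \right)} = \frac{1}{- \frac{1}{10} + \frac{11 P}{10}}$ ($N{\left(P \right)} = \frac{1}{\left(- \frac{1}{10} + \frac{P}{10}\right) + P} = \frac{1}{- \frac{1}{10} + \frac{11 P}{10}}$)
$y{\left(K \right)} = \frac{10}{21} + K$ ($y{\left(K \right)} = K + \frac{10}{-1 + 11 \cdot 2} \cdot 1 = K + \frac{10}{-1 + 22} \cdot 1 = K + \frac{10}{21} \cdot 1 = K + \frac{10}{21} = \frac{10}{21} + K$)
$\sqrt{4176 + y{\left(181 \right)}} = \sqrt{4176 + \left(\frac{10}{21} + 181\right)} = \sqrt{4176 + \frac{3811}{21}} = \sqrt{\frac{91507}{21}} = \frac{\sqrt{1921647}}{21}$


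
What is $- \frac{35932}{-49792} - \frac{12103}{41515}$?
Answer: $\frac{11698479}{27198880} \approx 0.43011$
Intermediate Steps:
$- \frac{35932}{-49792} - \frac{12103}{41515} = \left(-35932\right) \left(- \frac{1}{49792}\right) - \frac{637}{2185} = \frac{8983}{12448} - \frac{637}{2185} = \frac{11698479}{27198880}$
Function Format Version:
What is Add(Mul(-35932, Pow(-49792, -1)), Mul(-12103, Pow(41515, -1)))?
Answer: Rational(11698479, 27198880) ≈ 0.43011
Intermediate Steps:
Add(Mul(-35932, Pow(-49792, -1)), Mul(-12103, Pow(41515, -1))) = Add(Mul(-35932, Rational(-1, 49792)), Mul(-12103, Rational(1, 41515))) = Add(Rational(8983, 12448), Rational(-637, 2185)) = Rational(11698479, 27198880)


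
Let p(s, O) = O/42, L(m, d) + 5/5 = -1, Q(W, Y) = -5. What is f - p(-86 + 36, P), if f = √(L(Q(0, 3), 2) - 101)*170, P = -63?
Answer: 3/2 + 170*I*√103 ≈ 1.5 + 1725.3*I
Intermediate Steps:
L(m, d) = -2 (L(m, d) = -1 - 1 = -2)
p(s, O) = O/42 (p(s, O) = O*(1/42) = O/42)
f = 170*I*√103 (f = √(-2 - 101)*170 = √(-103)*170 = (I*√103)*170 = 170*I*√103 ≈ 1725.3*I)
f - p(-86 + 36, P) = 170*I*√103 - (-63)/42 = 170*I*√103 - 1*(-3/2) = 170*I*√103 + 3/2 = 3/2 + 170*I*√103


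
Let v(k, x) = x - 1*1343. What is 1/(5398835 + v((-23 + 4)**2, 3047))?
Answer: 1/5400539 ≈ 1.8517e-7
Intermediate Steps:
v(k, x) = -1343 + x (v(k, x) = x - 1343 = -1343 + x)
1/(5398835 + v((-23 + 4)**2, 3047)) = 1/(5398835 + (-1343 + 3047)) = 1/(5398835 + 1704) = 1/5400539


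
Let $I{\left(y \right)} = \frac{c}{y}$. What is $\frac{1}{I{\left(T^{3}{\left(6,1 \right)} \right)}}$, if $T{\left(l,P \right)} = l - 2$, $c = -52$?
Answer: $- \frac{16}{13} \approx -1.2308$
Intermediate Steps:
$T{\left(l,P \right)} = -2 + l$
$I{\left(y \right)} = - \frac{52}{y}$
$\frac{1}{I{\left(T^{3}{\left(6,1 \right)} \right)}} = \frac{1}{\left(-52\right) \frac{1}{\left(-2 + 6\right)^{3}}} = \frac{1}{\left(-52\right) \frac{1}{4^{3}}} = \frac{1}{\left(-52\right) \frac{1}{64}} = \frac{1}{- \frac{13}{16}} = - \frac{16}{13}$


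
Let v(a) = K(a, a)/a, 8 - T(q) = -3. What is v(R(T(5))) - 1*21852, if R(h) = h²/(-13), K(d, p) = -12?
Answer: -2643936/121 ≈ -21851.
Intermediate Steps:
T(q) = 11 (T(q) = 8 - 1*(-3) = 8 + 3 = 11)
R(h) = -h²/13
v(a) = -12/a
v(R(T(5))) - 1*21852 = -12/((-1/13*11²)) - 1*21852 = -12/((-1/13*121)) - 21852 = -12/(-121/13) - 21852 = -12*(-13/121) - 21852 = 156/121 - 21852 = -2643936/121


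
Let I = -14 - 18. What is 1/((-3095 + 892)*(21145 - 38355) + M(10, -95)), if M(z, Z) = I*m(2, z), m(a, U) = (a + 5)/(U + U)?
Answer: 5/189568094 ≈ 2.6376e-8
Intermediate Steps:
m(a, U) = (5 + a)/(2*U) (m(a, U) = (5 + a)/((2*U)) = (5 + a)*(1/(2*U)) = (5 + a)/(2*U))
I = -32
M(z, Z) = -112/z (M(z, Z) = -16*(5 + 2)/z = -16*7/z = -112/z)
1/((-3095 + 892)*(21145 - 38355) + M(10, -95)) = 1/((-3095 + 892)*(21145 - 38355) - 112/10) = 1/(-2203*(-17210) - 112*1/10) = 1/(37913630 - 56/5) = 1/(189568094/5) = 5/189568094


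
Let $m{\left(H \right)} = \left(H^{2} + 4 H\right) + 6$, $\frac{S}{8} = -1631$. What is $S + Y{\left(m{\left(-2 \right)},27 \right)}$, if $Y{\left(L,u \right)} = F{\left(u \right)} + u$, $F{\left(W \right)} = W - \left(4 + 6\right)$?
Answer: $-13004$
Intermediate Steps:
$S = -13048$ ($S = 8 \left(-1631\right) = -13048$)
$F{\left(W \right)} = -10 + W$ ($F{\left(W \right)} = W - 10 = -10 + W$)
$m{\left(H \right)} = 6 + H^{2} + 4 H$
$Y{\left(L,u \right)} = -10 + 2 u$ ($Y{\left(L,u \right)} = \left(-10 + u\right) + u = -10 + 2 u$)
$S + Y{\left(m{\left(-2 \right)},27 \right)} = -13048 + \left(-10 + 2 \cdot 27\right) = -13048 + \left(-10 + 54\right) = -13048 + 44 = -13004$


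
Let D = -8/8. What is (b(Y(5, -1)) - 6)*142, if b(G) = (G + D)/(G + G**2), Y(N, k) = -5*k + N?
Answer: -46221/55 ≈ -840.38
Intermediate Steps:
D = -1 (D = -8*1/8 = -1)
Y(N, k) = N - 5*k
b(G) = (-1 + G)/(G + G**2) (b(G) = (G - 1)/(G + G**2) = (-1 + G)/(G + G**2))
(b(Y(5, -1)) - 6)*142 = ((-1 + (5 - 5*(-1)))/((5 - 5*(-1))*(1 + (5 - 5*(-1)))) - 6)*142 = ((-1 + (5 + 5))/((5 + 5)*(1 + (5 + 5))) - 6)*142 = ((-1 + 10)/(10*(1 + 10)) - 6)*142 = ((1/10)*9/11 - 6)*142 = ((1/10)*(1/11)*9 - 6)*142 = (9/110 - 6)*142 = -651/110*142 = -46221/55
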